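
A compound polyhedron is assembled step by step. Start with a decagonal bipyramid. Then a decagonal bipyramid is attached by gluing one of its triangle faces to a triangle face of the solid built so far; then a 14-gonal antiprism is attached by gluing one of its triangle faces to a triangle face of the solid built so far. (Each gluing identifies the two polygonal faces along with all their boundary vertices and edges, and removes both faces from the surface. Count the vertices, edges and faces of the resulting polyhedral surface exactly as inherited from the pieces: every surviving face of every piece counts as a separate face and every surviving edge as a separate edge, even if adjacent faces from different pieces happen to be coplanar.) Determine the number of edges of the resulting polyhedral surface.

A decagonal bipyramid: V=12, E=30, F=20.
Attach a decagonal bipyramid (V=12, E=30, F=20) along a 3-gon: merge 3 vertices and 3 edges, delete both glued faces → V=21, E=57, F=38.
Attach a 14-gonal antiprism (V=28, E=56, F=30) along a 3-gon: merge 3 vertices and 3 edges, delete both glued faces → V=46, E=110, F=66.
Check: V − E + F = 46 − 110 + 66 = 2.

110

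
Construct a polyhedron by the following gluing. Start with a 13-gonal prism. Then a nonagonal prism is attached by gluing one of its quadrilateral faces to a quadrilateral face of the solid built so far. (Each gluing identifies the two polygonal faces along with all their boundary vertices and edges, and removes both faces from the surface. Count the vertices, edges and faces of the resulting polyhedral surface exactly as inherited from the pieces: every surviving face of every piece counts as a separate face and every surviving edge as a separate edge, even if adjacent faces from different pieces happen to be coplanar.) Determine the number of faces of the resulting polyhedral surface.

A 13-gonal prism: V=26, E=39, F=15.
Attach a nonagonal prism (V=18, E=27, F=11) along a 4-gon: merge 4 vertices and 4 edges, delete both glued faces → V=40, E=62, F=24.
Check: V − E + F = 40 − 62 + 24 = 2.

24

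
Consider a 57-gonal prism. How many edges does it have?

171

A prism on an n-gon has two n-gon bases and n rectangular sides: V = 2·57 = 114, E = 3·57 = 171, F = 57 + 2 = 59.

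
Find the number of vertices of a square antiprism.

8

An antiprism on an n-gon has two n-gon caps and 2n triangles: V = 2·4 = 8, E = 4·4 = 16, F = 2·4 + 2 = 10.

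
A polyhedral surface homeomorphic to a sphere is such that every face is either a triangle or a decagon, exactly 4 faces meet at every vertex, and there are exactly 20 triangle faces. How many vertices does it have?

Let x be the number of decagons; then F = 20 + x.
Edge–face incidences: 2E = 3·20 + 10·x = 60 + 10x.
Every vertex has degree 4, so 4V = 2E.
Euler: V − E + F = 2 ⇒ (2E)/4 − E + (20 + x) = 2.
Multiply by 8: 2·(2E) − 4·(2E) + 8·(20 + x) = 16, i.e. 160 + 8x − 2·(60 + 10x) = 16.
Collecting terms: −12x + 40 = 16, so −12x = −24, so x = 2.
Then 2E = 60 + 10·2 = 80, so E = 40, V = 2E/4 = 20, F = 20 + 2 = 22.

20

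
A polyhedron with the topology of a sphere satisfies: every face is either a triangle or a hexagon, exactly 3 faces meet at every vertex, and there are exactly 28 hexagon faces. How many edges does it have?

90

Let x be the number of triangles; then F = 28 + x.
Edge–face incidences: 2E = 6·28 + 3·x = 168 + 3x.
Every vertex has degree 3, so 3V = 2E.
Euler: V − E + F = 2 ⇒ (2E)/3 − E + (28 + x) = 2.
Multiply by 6: 2·(2E) − 3·(2E) + 6·(28 + x) = 12, i.e. 168 + 6x − (168 + 3x) = 12.
Collecting terms: 3x = 12, so x = 4.
Then 2E = 168 + 3·4 = 180, so E = 90, V = 2E/3 = 60, F = 28 + 4 = 32.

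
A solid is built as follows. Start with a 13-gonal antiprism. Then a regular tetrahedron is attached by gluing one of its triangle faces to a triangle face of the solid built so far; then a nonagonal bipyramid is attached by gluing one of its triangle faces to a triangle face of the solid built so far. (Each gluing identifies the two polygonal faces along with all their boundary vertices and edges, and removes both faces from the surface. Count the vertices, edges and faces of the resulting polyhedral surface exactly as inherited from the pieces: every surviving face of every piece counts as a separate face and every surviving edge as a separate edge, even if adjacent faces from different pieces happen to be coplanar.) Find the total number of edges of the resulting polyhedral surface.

A 13-gonal antiprism: V=26, E=52, F=28.
Attach a regular tetrahedron (V=4, E=6, F=4) along a 3-gon: merge 3 vertices and 3 edges, delete both glued faces → V=27, E=55, F=30.
Attach a nonagonal bipyramid (V=11, E=27, F=18) along a 3-gon: merge 3 vertices and 3 edges, delete both glued faces → V=35, E=79, F=46.
Check: V − E + F = 35 − 79 + 46 = 2.

79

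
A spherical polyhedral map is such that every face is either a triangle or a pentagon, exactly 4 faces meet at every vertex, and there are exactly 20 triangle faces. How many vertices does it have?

Let x be the number of pentagons; then F = 20 + x.
Edge–face incidences: 2E = 3·20 + 5·x = 60 + 5x.
Every vertex has degree 4, so 4V = 2E.
Euler: V − E + F = 2 ⇒ (2E)/4 − E + (20 + x) = 2.
Multiply by 8: 2·(2E) − 4·(2E) + 8·(20 + x) = 16, i.e. 160 + 8x − 2·(60 + 5x) = 16.
Collecting terms: −2x + 40 = 16, so −2x = −24, so x = 12.
Then 2E = 60 + 5·12 = 120, so E = 60, V = 2E/4 = 30, F = 20 + 12 = 32.

30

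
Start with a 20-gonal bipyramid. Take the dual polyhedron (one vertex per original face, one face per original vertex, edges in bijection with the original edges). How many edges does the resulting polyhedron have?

The base solid has V = 22, E = 60, F = 40.
The dual swaps V and F and preserves E: V′ = F = 40, E′ = E = 60, F′ = V = 22.

60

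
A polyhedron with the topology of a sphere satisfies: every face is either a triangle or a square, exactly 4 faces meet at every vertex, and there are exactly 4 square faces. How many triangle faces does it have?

8

Let x be the number of triangles; then F = 4 + x.
Edge–face incidences: 2E = 4·4 + 3·x = 16 + 3x.
Every vertex has degree 4, so 4V = 2E.
Euler: V − E + F = 2 ⇒ (2E)/4 − E + (4 + x) = 2.
Multiply by 8: 2·(2E) − 4·(2E) + 8·(4 + x) = 16, i.e. 32 + 8x − 2·(16 + 3x) = 16.
Collecting terms: 2x = 16, so x = 8.
Then 2E = 16 + 3·8 = 40, so E = 20, V = 2E/4 = 10, F = 4 + 8 = 12.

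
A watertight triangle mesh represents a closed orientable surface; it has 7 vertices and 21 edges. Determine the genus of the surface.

Every face is a triangle and each edge borders two faces, so 3F = 2·21, giving F = 14.
χ = V − E + F = 7 − 21 + 14 = 0.
For a closed orientable surface χ = 2 − 2g, so g = (2 − (0))/2 = 1.

1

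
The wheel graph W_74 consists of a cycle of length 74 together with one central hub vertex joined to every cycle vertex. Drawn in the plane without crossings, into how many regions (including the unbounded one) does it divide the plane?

W_74 has V = 74 + 1 = 75 vertices and E = 2·74 = 148 edges.
By Euler's formula F = 2 − V + E = 2 − 75 + 148 = 75.

75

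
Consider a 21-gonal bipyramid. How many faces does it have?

A bipyramid over an n-gon has 2n triangular faces and n + 2 vertices: V = 21 + 2 = 23, E = 3·21 = 63, F = 2·21 = 42.

42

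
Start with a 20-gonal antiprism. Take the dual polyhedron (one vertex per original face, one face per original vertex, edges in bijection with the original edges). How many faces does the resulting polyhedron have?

The base solid has V = 40, E = 80, F = 42.
The dual swaps V and F and preserves E: V′ = F = 42, E′ = E = 80, F′ = V = 40.

40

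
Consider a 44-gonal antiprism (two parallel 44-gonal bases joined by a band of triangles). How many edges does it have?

176

An antiprism on an n-gon has two n-gon caps and 2n triangles: V = 2·44 = 88, E = 4·44 = 176, F = 2·44 + 2 = 90.
Check: V − E + F = 88 − 176 + 90 = 2.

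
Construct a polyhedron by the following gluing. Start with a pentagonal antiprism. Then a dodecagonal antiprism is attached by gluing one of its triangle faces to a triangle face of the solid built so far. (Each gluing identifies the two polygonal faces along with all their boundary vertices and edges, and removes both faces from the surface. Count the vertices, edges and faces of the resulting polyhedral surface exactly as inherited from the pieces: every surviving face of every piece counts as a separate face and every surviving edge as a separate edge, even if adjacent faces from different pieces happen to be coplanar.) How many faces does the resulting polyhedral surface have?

A pentagonal antiprism: V=10, E=20, F=12.
Attach a dodecagonal antiprism (V=24, E=48, F=26) along a 3-gon: merge 3 vertices and 3 edges, delete both glued faces → V=31, E=65, F=36.
Check: V − E + F = 31 − 65 + 36 = 2.

36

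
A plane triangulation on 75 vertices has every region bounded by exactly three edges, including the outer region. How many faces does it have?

In a plane triangulation 3F = 2E and V − E + F = 2, so F = 2V − 4 = 2·75 − 4 = 146.

146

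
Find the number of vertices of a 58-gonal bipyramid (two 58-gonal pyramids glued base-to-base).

60

A bipyramid over an n-gon has 2n triangular faces and n + 2 vertices: V = 58 + 2 = 60, E = 3·58 = 174, F = 2·58 = 116.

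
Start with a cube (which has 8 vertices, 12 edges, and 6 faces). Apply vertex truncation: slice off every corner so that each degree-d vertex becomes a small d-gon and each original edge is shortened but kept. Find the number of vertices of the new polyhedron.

24

Truncation replaces each original edge-end by a new vertex, so V′ = 2E = 24.
Each original edge survives, and each old vertex of degree d contributes d new edges; summing degrees gives Σd = 2E, so E′ = E + 2E = 3E = 36.
Each original face survives and each original vertex becomes one new face: F′ = F + V = 14.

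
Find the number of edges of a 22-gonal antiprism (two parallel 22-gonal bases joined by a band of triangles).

An antiprism on an n-gon has two n-gon caps and 2n triangles: V = 2·22 = 44, E = 4·22 = 88, F = 2·22 + 2 = 46.
Check: V − E + F = 44 − 88 + 46 = 2.

88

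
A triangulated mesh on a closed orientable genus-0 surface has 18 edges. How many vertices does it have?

8

χ = 2 − 2·0 = 2, and every face is a triangle so 3F = 2E.
F = 2E/3 = 12. Then V = 2 + E − F = 2 + 18 − 12 = 8.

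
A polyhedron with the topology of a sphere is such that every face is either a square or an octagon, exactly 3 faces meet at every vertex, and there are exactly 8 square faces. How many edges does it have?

24

Let x be the number of octagons; then F = 8 + x.
Edge–face incidences: 2E = 4·8 + 8·x = 32 + 8x.
Every vertex has degree 3, so 3V = 2E.
Euler: V − E + F = 2 ⇒ (2E)/3 − E + (8 + x) = 2.
Multiply by 6: 2·(2E) − 3·(2E) + 6·(8 + x) = 12, i.e. 48 + 6x − (32 + 8x) = 12.
Collecting terms: −2x + 16 = 12, so −2x = −4, so x = 2.
Then 2E = 32 + 8·2 = 48, so E = 24, V = 2E/3 = 16, F = 8 + 2 = 10.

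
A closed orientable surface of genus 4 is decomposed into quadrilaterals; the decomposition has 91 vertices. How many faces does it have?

97

χ = 2 − 2·4 = -6, and every face is a square so 4F = 2E.
V − E + F = -6 with E = 4F/2 gives 91 − (4/2 − 1)·F = -6, so F = 97 and E = 194.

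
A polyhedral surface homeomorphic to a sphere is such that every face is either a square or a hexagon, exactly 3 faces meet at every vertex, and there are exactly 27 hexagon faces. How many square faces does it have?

Let x be the number of squares; then F = 27 + x.
Edge–face incidences: 2E = 6·27 + 4·x = 162 + 4x.
Every vertex has degree 3, so 3V = 2E.
Euler: V − E + F = 2 ⇒ (2E)/3 − E + (27 + x) = 2.
Multiply by 6: 2·(2E) − 3·(2E) + 6·(27 + x) = 12, i.e. 162 + 6x − (162 + 4x) = 12.
Collecting terms: 2x = 12, so x = 6.
Then 2E = 162 + 4·6 = 186, so E = 93, V = 2E/3 = 62, F = 27 + 6 = 33.

6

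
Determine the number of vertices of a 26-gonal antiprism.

An antiprism on an n-gon has two n-gon caps and 2n triangles: V = 2·26 = 52, E = 4·26 = 104, F = 2·26 + 2 = 54.

52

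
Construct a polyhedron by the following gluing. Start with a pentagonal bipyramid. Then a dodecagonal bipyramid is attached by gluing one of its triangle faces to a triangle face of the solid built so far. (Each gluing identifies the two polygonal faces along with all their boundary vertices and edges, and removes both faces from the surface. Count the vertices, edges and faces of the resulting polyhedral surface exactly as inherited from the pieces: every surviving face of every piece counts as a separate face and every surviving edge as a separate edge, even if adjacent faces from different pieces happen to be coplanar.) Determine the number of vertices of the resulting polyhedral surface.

A pentagonal bipyramid: V=7, E=15, F=10.
Attach a dodecagonal bipyramid (V=14, E=36, F=24) along a 3-gon: merge 3 vertices and 3 edges, delete both glued faces → V=18, E=48, F=32.
Check: V − E + F = 18 − 48 + 32 = 2.

18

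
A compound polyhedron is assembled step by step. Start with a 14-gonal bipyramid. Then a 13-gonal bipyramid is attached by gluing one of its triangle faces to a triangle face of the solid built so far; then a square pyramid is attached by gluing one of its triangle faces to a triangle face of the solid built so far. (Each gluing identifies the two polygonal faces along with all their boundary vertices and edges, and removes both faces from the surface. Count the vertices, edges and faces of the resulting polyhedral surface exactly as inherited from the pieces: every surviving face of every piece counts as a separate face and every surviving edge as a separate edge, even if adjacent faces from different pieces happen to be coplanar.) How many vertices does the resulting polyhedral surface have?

A 14-gonal bipyramid: V=16, E=42, F=28.
Attach a 13-gonal bipyramid (V=15, E=39, F=26) along a 3-gon: merge 3 vertices and 3 edges, delete both glued faces → V=28, E=78, F=52.
Attach a square pyramid (V=5, E=8, F=5) along a 3-gon: merge 3 vertices and 3 edges, delete both glued faces → V=30, E=83, F=55.
Check: V − E + F = 30 − 83 + 55 = 2.

30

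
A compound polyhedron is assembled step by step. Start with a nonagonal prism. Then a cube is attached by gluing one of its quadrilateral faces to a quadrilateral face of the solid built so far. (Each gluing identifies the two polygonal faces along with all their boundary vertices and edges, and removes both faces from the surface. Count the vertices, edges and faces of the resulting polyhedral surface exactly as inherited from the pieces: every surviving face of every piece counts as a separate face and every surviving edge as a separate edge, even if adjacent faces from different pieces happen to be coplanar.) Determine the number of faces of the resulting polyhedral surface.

A nonagonal prism: V=18, E=27, F=11.
Attach a cube (V=8, E=12, F=6) along a 4-gon: merge 4 vertices and 4 edges, delete both glued faces → V=22, E=35, F=15.
Check: V − E + F = 22 − 35 + 15 = 2.

15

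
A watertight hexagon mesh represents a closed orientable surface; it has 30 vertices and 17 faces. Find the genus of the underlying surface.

3

Every face is a hexagon, so 2E = 6·17 = 102, giving E = 51.
χ = V − E + F = 30 − 51 + 17 = -4.
For a closed orientable surface χ = 2 − 2g, so g = (2 − (-4))/2 = 3.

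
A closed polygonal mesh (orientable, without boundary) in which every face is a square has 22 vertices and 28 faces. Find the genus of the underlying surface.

Every face is a square, so 2E = 4·28 = 112, giving E = 56.
χ = V − E + F = 22 − 56 + 28 = -6.
For a closed orientable surface χ = 2 − 2g, so g = (2 − (-6))/2 = 4.

4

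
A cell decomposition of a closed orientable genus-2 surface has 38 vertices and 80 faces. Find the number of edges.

120

For a closed orientable surface of genus 2, χ = 2 − 2·2 = -2.
E = V + F − (-2) = 38 + 80 − (-2) = 120.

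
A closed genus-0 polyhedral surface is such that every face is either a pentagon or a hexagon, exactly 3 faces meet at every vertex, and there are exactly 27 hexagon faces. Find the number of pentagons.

Let x be the number of pentagons; then F = 27 + x.
Edge–face incidences: 2E = 6·27 + 5·x = 162 + 5x.
Every vertex has degree 3, so 3V = 2E.
Euler: V − E + F = 2 ⇒ (2E)/3 − E + (27 + x) = 2.
Multiply by 6: 2·(2E) − 3·(2E) + 6·(27 + x) = 12, i.e. 162 + 6x − (162 + 5x) = 12.
Collecting terms: x = 12.
Then 2E = 162 + 5·12 = 222, so E = 111, V = 2E/3 = 74, F = 27 + 12 = 39.

12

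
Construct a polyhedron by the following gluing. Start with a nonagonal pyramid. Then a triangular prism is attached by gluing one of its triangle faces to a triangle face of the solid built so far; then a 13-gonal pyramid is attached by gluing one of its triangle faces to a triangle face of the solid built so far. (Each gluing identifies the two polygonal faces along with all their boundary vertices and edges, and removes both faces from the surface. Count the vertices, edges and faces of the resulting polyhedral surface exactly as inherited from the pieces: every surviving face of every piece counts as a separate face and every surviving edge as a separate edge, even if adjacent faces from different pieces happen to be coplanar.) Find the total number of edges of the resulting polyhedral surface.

47

A nonagonal pyramid: V=10, E=18, F=10.
Attach a triangular prism (V=6, E=9, F=5) along a 3-gon: merge 3 vertices and 3 edges, delete both glued faces → V=13, E=24, F=13.
Attach a 13-gonal pyramid (V=14, E=26, F=14) along a 3-gon: merge 3 vertices and 3 edges, delete both glued faces → V=24, E=47, F=25.
Check: V − E + F = 24 − 47 + 25 = 2.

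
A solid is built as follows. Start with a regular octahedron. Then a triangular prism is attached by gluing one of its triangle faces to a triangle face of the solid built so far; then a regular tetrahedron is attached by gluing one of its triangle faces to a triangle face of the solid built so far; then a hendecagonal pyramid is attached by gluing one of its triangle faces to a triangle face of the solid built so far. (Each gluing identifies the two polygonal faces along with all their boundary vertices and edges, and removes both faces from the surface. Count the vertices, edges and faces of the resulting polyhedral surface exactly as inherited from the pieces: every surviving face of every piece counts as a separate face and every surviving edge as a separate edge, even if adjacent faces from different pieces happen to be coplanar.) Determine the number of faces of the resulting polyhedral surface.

A regular octahedron: V=6, E=12, F=8.
Attach a triangular prism (V=6, E=9, F=5) along a 3-gon: merge 3 vertices and 3 edges, delete both glued faces → V=9, E=18, F=11.
Attach a regular tetrahedron (V=4, E=6, F=4) along a 3-gon: merge 3 vertices and 3 edges, delete both glued faces → V=10, E=21, F=13.
Attach a hendecagonal pyramid (V=12, E=22, F=12) along a 3-gon: merge 3 vertices and 3 edges, delete both glued faces → V=19, E=40, F=23.
Check: V − E + F = 19 − 40 + 23 = 2.

23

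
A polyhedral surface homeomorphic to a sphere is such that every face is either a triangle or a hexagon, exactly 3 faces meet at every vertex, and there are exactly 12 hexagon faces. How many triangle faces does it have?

4

Let x be the number of triangles; then F = 12 + x.
Edge–face incidences: 2E = 6·12 + 3·x = 72 + 3x.
Every vertex has degree 3, so 3V = 2E.
Euler: V − E + F = 2 ⇒ (2E)/3 − E + (12 + x) = 2.
Multiply by 6: 2·(2E) − 3·(2E) + 6·(12 + x) = 12, i.e. 72 + 6x − (72 + 3x) = 12.
Collecting terms: 3x = 12, so x = 4.
Then 2E = 72 + 3·4 = 84, so E = 42, V = 2E/3 = 28, F = 12 + 4 = 16.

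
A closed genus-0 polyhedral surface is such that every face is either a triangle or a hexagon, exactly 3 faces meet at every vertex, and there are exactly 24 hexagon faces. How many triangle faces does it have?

4

Let x be the number of triangles; then F = 24 + x.
Edge–face incidences: 2E = 6·24 + 3·x = 144 + 3x.
Every vertex has degree 3, so 3V = 2E.
Euler: V − E + F = 2 ⇒ (2E)/3 − E + (24 + x) = 2.
Multiply by 6: 2·(2E) − 3·(2E) + 6·(24 + x) = 12, i.e. 144 + 6x − (144 + 3x) = 12.
Collecting terms: 3x = 12, so x = 4.
Then 2E = 144 + 3·4 = 156, so E = 78, V = 2E/3 = 52, F = 24 + 4 = 28.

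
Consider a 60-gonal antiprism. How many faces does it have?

An antiprism on an n-gon has two n-gon caps and 2n triangles: V = 2·60 = 120, E = 4·60 = 240, F = 2·60 + 2 = 122.

122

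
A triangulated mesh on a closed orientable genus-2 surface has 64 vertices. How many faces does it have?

χ = 2 − 2·2 = -2, and every face is a triangle so 3F = 2E.
V − E + F = -2 with E = 3F/2 gives 64 − (3/2 − 1)·F = -2, so F = 132 and E = 198.

132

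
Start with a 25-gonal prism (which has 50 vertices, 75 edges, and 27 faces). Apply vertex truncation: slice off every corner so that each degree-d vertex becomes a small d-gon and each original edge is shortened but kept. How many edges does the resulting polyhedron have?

Truncation replaces each original edge-end by a new vertex, so V′ = 2E = 150.
Each original edge survives, and each old vertex of degree d contributes d new edges; summing degrees gives Σd = 2E, so E′ = E + 2E = 3E = 225.
Each original face survives and each original vertex becomes one new face: F′ = F + V = 77.

225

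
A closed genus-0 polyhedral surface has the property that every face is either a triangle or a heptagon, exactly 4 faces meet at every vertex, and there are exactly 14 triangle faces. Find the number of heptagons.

2

Let x be the number of heptagons; then F = 14 + x.
Edge–face incidences: 2E = 3·14 + 7·x = 42 + 7x.
Every vertex has degree 4, so 4V = 2E.
Euler: V − E + F = 2 ⇒ (2E)/4 − E + (14 + x) = 2.
Multiply by 8: 2·(2E) − 4·(2E) + 8·(14 + x) = 16, i.e. 112 + 8x − 2·(42 + 7x) = 16.
Collecting terms: −6x + 28 = 16, so −6x = −12, so x = 2.
Then 2E = 42 + 7·2 = 56, so E = 28, V = 2E/4 = 14, F = 14 + 2 = 16.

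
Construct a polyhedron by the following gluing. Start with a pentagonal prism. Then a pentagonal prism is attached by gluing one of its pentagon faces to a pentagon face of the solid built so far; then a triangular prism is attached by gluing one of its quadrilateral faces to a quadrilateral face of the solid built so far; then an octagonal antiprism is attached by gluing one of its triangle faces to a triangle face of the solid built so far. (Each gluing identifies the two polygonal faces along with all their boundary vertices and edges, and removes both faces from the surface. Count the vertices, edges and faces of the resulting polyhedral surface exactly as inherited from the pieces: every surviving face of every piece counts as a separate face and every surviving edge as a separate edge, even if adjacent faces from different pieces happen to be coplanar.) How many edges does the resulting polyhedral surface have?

A pentagonal prism: V=10, E=15, F=7.
Attach a pentagonal prism (V=10, E=15, F=7) along a 5-gon: merge 5 vertices and 5 edges, delete both glued faces → V=15, E=25, F=12.
Attach a triangular prism (V=6, E=9, F=5) along a 4-gon: merge 4 vertices and 4 edges, delete both glued faces → V=17, E=30, F=15.
Attach an octagonal antiprism (V=16, E=32, F=18) along a 3-gon: merge 3 vertices and 3 edges, delete both glued faces → V=30, E=59, F=31.
Check: V − E + F = 30 − 59 + 31 = 2.

59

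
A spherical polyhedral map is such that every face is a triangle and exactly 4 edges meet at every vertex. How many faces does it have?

Each face has 3 edges and each edge borders two faces, so 2E = 3F.
Each vertex has degree 4, so 4V = 2E and hence V = 3F/4.
Euler: V − E + F = 2 ⇒ (3F/4) − (3F/2) + F = 2.
Multiply by 8: (6 − 12 + 8)F = 16, i.e. 2F = 16.
So F = 8, E = 3·8/2 = 12, V = 3·8/4 = 6.

8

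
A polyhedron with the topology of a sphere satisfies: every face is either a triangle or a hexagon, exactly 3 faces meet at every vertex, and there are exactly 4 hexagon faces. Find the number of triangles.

4

Let x be the number of triangles; then F = 4 + x.
Edge–face incidences: 2E = 6·4 + 3·x = 24 + 3x.
Every vertex has degree 3, so 3V = 2E.
Euler: V − E + F = 2 ⇒ (2E)/3 − E + (4 + x) = 2.
Multiply by 6: 2·(2E) − 3·(2E) + 6·(4 + x) = 12, i.e. 24 + 6x − (24 + 3x) = 12.
Collecting terms: 3x = 12, so x = 4.
Then 2E = 24 + 3·4 = 36, so E = 18, V = 2E/3 = 12, F = 4 + 4 = 8.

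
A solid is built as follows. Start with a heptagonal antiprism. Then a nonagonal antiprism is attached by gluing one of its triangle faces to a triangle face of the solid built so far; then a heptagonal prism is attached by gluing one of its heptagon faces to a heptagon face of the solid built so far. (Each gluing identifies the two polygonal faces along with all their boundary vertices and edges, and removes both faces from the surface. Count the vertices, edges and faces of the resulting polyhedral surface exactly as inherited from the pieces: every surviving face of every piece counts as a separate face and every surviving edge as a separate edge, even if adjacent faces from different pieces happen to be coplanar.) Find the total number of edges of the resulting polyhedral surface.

75

A heptagonal antiprism: V=14, E=28, F=16.
Attach a nonagonal antiprism (V=18, E=36, F=20) along a 3-gon: merge 3 vertices and 3 edges, delete both glued faces → V=29, E=61, F=34.
Attach a heptagonal prism (V=14, E=21, F=9) along a 7-gon: merge 7 vertices and 7 edges, delete both glued faces → V=36, E=75, F=41.
Check: V − E + F = 36 − 75 + 41 = 2.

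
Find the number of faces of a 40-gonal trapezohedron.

The n-trapezohedron (dual of the n-antiprism) has V = 2·40 + 2 = 82, E = 4·40 = 160, F = 2·40 = 80.

80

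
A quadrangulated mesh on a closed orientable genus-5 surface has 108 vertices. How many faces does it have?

χ = 2 − 2·5 = -8, and every face is a square so 4F = 2E.
V − E + F = -8 with E = 4F/2 gives 108 − (4/2 − 1)·F = -8, so F = 116 and E = 232.

116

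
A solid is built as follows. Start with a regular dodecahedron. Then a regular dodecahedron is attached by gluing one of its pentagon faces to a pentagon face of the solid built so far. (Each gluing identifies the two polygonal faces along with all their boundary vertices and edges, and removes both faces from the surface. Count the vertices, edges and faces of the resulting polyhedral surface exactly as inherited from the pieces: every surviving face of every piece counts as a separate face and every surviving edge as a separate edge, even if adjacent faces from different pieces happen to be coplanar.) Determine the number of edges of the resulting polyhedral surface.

55

A regular dodecahedron: V=20, E=30, F=12.
Attach a regular dodecahedron (V=20, E=30, F=12) along a 5-gon: merge 5 vertices and 5 edges, delete both glued faces → V=35, E=55, F=22.
Check: V − E + F = 35 − 55 + 22 = 2.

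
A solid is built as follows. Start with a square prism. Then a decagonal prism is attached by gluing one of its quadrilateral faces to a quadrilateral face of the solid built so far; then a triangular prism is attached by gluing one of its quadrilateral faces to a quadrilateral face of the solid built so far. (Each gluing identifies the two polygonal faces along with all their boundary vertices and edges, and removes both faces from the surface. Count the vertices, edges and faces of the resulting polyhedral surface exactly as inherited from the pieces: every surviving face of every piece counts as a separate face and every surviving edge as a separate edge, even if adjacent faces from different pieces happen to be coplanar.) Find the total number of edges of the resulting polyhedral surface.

43

A square prism: V=8, E=12, F=6.
Attach a decagonal prism (V=20, E=30, F=12) along a 4-gon: merge 4 vertices and 4 edges, delete both glued faces → V=24, E=38, F=16.
Attach a triangular prism (V=6, E=9, F=5) along a 4-gon: merge 4 vertices and 4 edges, delete both glued faces → V=26, E=43, F=19.
Check: V − E + F = 26 − 43 + 19 = 2.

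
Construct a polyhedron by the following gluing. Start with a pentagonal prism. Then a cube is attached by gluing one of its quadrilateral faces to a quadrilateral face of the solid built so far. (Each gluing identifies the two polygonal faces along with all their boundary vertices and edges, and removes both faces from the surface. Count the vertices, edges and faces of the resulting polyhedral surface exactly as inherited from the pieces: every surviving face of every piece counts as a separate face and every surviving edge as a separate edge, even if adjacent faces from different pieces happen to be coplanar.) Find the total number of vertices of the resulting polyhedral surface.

A pentagonal prism: V=10, E=15, F=7.
Attach a cube (V=8, E=12, F=6) along a 4-gon: merge 4 vertices and 4 edges, delete both glued faces → V=14, E=23, F=11.
Check: V − E + F = 14 − 23 + 11 = 2.

14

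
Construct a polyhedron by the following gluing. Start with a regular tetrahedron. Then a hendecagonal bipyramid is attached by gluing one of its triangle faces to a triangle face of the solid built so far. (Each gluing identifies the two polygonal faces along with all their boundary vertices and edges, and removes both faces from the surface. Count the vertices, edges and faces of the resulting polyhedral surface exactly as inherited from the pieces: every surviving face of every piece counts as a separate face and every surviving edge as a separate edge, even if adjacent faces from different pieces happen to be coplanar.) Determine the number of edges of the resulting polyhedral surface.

A regular tetrahedron: V=4, E=6, F=4.
Attach a hendecagonal bipyramid (V=13, E=33, F=22) along a 3-gon: merge 3 vertices and 3 edges, delete both glued faces → V=14, E=36, F=24.
Check: V − E + F = 14 − 36 + 24 = 2.

36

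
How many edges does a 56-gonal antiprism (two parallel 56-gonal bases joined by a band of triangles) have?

224

An antiprism on an n-gon has two n-gon caps and 2n triangles: V = 2·56 = 112, E = 4·56 = 224, F = 2·56 + 2 = 114.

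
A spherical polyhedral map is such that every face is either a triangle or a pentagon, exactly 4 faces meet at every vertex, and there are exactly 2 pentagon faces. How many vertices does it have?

10

Let x be the number of triangles; then F = 2 + x.
Edge–face incidences: 2E = 5·2 + 3·x = 10 + 3x.
Every vertex has degree 4, so 4V = 2E.
Euler: V − E + F = 2 ⇒ (2E)/4 − E + (2 + x) = 2.
Multiply by 8: 2·(2E) − 4·(2E) + 8·(2 + x) = 16, i.e. 16 + 8x − 2·(10 + 3x) = 16.
Collecting terms: 2x − 4 = 16, so 2x = 20, so x = 10.
Then 2E = 10 + 3·10 = 40, so E = 20, V = 2E/4 = 10, F = 2 + 10 = 12.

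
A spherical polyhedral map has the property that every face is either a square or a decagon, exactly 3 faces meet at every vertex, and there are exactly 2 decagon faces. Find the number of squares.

Let x be the number of squares; then F = 2 + x.
Edge–face incidences: 2E = 10·2 + 4·x = 20 + 4x.
Every vertex has degree 3, so 3V = 2E.
Euler: V − E + F = 2 ⇒ (2E)/3 − E + (2 + x) = 2.
Multiply by 6: 2·(2E) − 3·(2E) + 6·(2 + x) = 12, i.e. 12 + 6x − (20 + 4x) = 12.
Collecting terms: 2x − 8 = 12, so 2x = 20, so x = 10.
Then 2E = 20 + 4·10 = 60, so E = 30, V = 2E/3 = 20, F = 2 + 10 = 12.

10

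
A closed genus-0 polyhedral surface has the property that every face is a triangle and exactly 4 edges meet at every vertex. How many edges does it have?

12

Each face has 3 edges and each edge borders two faces, so 2E = 3F.
Each vertex has degree 4, so 4V = 2E and hence V = 3F/4.
Euler: V − E + F = 2 ⇒ (3F/4) − (3F/2) + F = 2.
Multiply by 8: (6 − 12 + 8)F = 16, i.e. 2F = 16.
So F = 8, E = 3·8/2 = 12, V = 3·8/4 = 6.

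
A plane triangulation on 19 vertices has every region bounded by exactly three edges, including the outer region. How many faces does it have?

In a plane triangulation 3F = 2E and V − E + F = 2, so F = 2V − 4 = 2·19 − 4 = 34.

34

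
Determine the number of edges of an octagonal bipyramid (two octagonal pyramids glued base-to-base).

24

A bipyramid over an n-gon has 2n triangular faces and n + 2 vertices: V = 8 + 2 = 10, E = 3·8 = 24, F = 2·8 = 16.
Check: V − E + F = 10 − 24 + 16 = 2.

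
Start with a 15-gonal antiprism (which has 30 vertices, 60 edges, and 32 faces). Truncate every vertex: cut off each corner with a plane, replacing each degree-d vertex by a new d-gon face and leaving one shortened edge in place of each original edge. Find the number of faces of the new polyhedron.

Truncation replaces each original edge-end by a new vertex, so V′ = 2E = 120.
Each original edge survives, and each old vertex of degree d contributes d new edges; summing degrees gives Σd = 2E, so E′ = E + 2E = 3E = 180.
Each original face survives and each original vertex becomes one new face: F′ = F + V = 62.

62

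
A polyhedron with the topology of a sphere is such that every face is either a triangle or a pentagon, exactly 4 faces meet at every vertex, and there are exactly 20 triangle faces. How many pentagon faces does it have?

12

Let x be the number of pentagons; then F = 20 + x.
Edge–face incidences: 2E = 3·20 + 5·x = 60 + 5x.
Every vertex has degree 4, so 4V = 2E.
Euler: V − E + F = 2 ⇒ (2E)/4 − E + (20 + x) = 2.
Multiply by 8: 2·(2E) − 4·(2E) + 8·(20 + x) = 16, i.e. 160 + 8x − 2·(60 + 5x) = 16.
Collecting terms: −2x + 40 = 16, so −2x = −24, so x = 12.
Then 2E = 60 + 5·12 = 120, so E = 60, V = 2E/4 = 30, F = 20 + 12 = 32.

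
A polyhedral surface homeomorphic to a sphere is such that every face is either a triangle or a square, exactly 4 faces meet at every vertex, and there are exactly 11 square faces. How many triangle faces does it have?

Let x be the number of triangles; then F = 11 + x.
Edge–face incidences: 2E = 4·11 + 3·x = 44 + 3x.
Every vertex has degree 4, so 4V = 2E.
Euler: V − E + F = 2 ⇒ (2E)/4 − E + (11 + x) = 2.
Multiply by 8: 2·(2E) − 4·(2E) + 8·(11 + x) = 16, i.e. 88 + 8x − 2·(44 + 3x) = 16.
Collecting terms: 2x = 16, so x = 8.
Then 2E = 44 + 3·8 = 68, so E = 34, V = 2E/4 = 17, F = 11 + 8 = 19.

8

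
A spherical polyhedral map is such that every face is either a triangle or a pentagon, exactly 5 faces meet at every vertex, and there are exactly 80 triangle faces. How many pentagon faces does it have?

12

Let x be the number of pentagons; then F = 80 + x.
Edge–face incidences: 2E = 3·80 + 5·x = 240 + 5x.
Every vertex has degree 5, so 5V = 2E.
Euler: V − E + F = 2 ⇒ (2E)/5 − E + (80 + x) = 2.
Multiply by 10: 2·(2E) − 5·(2E) + 10·(80 + x) = 20, i.e. 800 + 10x − 3·(240 + 5x) = 20.
Collecting terms: −5x + 80 = 20, so −5x = −60, so x = 12.
Then 2E = 240 + 5·12 = 300, so E = 150, V = 2E/5 = 60, F = 80 + 12 = 92.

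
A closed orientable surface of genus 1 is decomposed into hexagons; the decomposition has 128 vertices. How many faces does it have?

χ = 2 − 2·1 = 0, and every face is a hexagon so 6F = 2E.
V − E + F = 0 with E = 6F/2 gives 128 − (6/2 − 1)·F = 0, so F = 64 and E = 192.

64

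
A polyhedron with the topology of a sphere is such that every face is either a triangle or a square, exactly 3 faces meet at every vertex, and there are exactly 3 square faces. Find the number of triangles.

2

Let x be the number of triangles; then F = 3 + x.
Edge–face incidences: 2E = 4·3 + 3·x = 12 + 3x.
Every vertex has degree 3, so 3V = 2E.
Euler: V − E + F = 2 ⇒ (2E)/3 − E + (3 + x) = 2.
Multiply by 6: 2·(2E) − 3·(2E) + 6·(3 + x) = 12, i.e. 18 + 6x − (12 + 3x) = 12.
Collecting terms: 3x + 6 = 12, so 3x = 6, so x = 2.
Then 2E = 12 + 3·2 = 18, so E = 9, V = 2E/3 = 6, F = 3 + 2 = 5.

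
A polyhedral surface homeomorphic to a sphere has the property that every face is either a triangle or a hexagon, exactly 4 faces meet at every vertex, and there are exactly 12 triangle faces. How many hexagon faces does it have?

Let x be the number of hexagons; then F = 12 + x.
Edge–face incidences: 2E = 3·12 + 6·x = 36 + 6x.
Every vertex has degree 4, so 4V = 2E.
Euler: V − E + F = 2 ⇒ (2E)/4 − E + (12 + x) = 2.
Multiply by 8: 2·(2E) − 4·(2E) + 8·(12 + x) = 16, i.e. 96 + 8x − 2·(36 + 6x) = 16.
Collecting terms: −4x + 24 = 16, so −4x = −8, so x = 2.
Then 2E = 36 + 6·2 = 48, so E = 24, V = 2E/4 = 12, F = 12 + 2 = 14.

2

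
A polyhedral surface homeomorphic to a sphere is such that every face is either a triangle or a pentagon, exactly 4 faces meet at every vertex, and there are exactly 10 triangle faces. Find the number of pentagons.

2

Let x be the number of pentagons; then F = 10 + x.
Edge–face incidences: 2E = 3·10 + 5·x = 30 + 5x.
Every vertex has degree 4, so 4V = 2E.
Euler: V − E + F = 2 ⇒ (2E)/4 − E + (10 + x) = 2.
Multiply by 8: 2·(2E) − 4·(2E) + 8·(10 + x) = 16, i.e. 80 + 8x − 2·(30 + 5x) = 16.
Collecting terms: −2x + 20 = 16, so −2x = −4, so x = 2.
Then 2E = 30 + 5·2 = 40, so E = 20, V = 2E/4 = 10, F = 10 + 2 = 12.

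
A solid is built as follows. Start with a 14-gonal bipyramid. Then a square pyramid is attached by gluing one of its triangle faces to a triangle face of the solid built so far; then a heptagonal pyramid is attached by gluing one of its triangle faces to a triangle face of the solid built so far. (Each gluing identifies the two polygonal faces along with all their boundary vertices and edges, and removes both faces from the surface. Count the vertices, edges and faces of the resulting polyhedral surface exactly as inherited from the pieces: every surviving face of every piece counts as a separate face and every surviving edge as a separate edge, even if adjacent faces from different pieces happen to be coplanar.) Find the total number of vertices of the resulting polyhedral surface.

A 14-gonal bipyramid: V=16, E=42, F=28.
Attach a square pyramid (V=5, E=8, F=5) along a 3-gon: merge 3 vertices and 3 edges, delete both glued faces → V=18, E=47, F=31.
Attach a heptagonal pyramid (V=8, E=14, F=8) along a 3-gon: merge 3 vertices and 3 edges, delete both glued faces → V=23, E=58, F=37.
Check: V − E + F = 23 − 58 + 37 = 2.

23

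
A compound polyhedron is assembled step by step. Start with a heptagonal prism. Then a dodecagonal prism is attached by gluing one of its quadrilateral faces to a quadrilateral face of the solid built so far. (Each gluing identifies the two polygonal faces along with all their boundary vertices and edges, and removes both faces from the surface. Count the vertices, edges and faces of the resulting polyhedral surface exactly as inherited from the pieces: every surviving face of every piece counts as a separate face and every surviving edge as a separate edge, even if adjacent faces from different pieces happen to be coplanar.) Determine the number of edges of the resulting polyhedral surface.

A heptagonal prism: V=14, E=21, F=9.
Attach a dodecagonal prism (V=24, E=36, F=14) along a 4-gon: merge 4 vertices and 4 edges, delete both glued faces → V=34, E=53, F=21.
Check: V − E + F = 34 − 53 + 21 = 2.

53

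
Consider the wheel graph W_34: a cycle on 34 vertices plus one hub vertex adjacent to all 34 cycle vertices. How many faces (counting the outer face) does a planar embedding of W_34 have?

W_34 has V = 34 + 1 = 35 vertices and E = 2·34 = 68 edges.
By Euler's formula F = 2 − V + E = 2 − 35 + 68 = 35.

35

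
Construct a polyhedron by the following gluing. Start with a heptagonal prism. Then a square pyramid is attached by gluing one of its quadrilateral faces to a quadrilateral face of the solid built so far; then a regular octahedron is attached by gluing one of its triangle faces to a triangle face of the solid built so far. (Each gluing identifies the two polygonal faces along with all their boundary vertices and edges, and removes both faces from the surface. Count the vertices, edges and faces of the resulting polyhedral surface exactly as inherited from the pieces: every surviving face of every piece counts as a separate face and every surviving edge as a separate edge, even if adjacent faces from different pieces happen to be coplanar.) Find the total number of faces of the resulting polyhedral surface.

18

A heptagonal prism: V=14, E=21, F=9.
Attach a square pyramid (V=5, E=8, F=5) along a 4-gon: merge 4 vertices and 4 edges, delete both glued faces → V=15, E=25, F=12.
Attach a regular octahedron (V=6, E=12, F=8) along a 3-gon: merge 3 vertices and 3 edges, delete both glued faces → V=18, E=34, F=18.
Check: V − E + F = 18 − 34 + 18 = 2.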